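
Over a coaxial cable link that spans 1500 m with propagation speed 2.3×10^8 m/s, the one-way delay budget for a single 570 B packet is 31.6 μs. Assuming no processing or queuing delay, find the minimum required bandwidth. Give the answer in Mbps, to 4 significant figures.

181.8 Mbps

L = 4560 bits.
Propagation delay = 1500 / 2.3e+08 = 6.52174 μs.
Transmission budget = 31.6 − 6.52174 = 25.0783 μs.
R ≥ L / t_tx = 4560 bits / 2.50783e-05 s = 181.8 Mbps.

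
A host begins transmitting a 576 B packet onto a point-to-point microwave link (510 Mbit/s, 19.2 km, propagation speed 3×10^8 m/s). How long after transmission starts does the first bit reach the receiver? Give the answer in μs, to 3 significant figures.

64.0 μs

First bit experiences only propagation delay: d/s = 19200/300000000 = 64.0 μs.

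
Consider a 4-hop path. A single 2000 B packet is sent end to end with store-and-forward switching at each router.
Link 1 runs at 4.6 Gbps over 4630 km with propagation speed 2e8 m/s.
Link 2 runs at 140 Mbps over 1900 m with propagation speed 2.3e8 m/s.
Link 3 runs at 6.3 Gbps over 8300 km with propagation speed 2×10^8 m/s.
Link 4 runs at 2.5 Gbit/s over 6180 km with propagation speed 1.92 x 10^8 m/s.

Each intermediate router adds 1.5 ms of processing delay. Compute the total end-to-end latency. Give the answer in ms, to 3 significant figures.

L = 2000 × 8 = 16000 bits.
Transmission delays (L/R per hop): 0.00347826, 0.114286, 0.00253968, 0.0064 ms; sum = 0.126704 ms.
Propagation delays (d/s per hop): 23.15, 0.00826087, 41.5, 32.1875 ms; sum = 96.8458 ms.
Processing at 3 router(s): 3 × 1.5 ms = 4.5 ms.
End-to-end = 101 ms.

101 ms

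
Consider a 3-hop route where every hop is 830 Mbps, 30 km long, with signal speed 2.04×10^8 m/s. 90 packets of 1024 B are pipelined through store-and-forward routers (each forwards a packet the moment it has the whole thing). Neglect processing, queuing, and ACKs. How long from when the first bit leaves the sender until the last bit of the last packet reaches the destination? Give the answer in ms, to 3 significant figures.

Per-hop transmission t_tx = L/R = 8192/830000000 = 0.00986988 ms.
Per-hop propagation t_prop = 30000/204000000 = 0.147059 ms.
Pipeline fill: first packet needs 3·t_tx to clear all hops; remaining 89 packets each add one t_tx.
Total = (3+90-1)·t_tx + 3·t_prop = 92·0.00986988 + 3·0.147059 = 1.35 ms.

1.35 ms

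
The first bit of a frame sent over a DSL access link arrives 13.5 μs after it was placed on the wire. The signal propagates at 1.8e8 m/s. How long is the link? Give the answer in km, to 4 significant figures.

2.430 km

d = s × t_prop = 180000000 × 1.35e-05 = 2.430 km.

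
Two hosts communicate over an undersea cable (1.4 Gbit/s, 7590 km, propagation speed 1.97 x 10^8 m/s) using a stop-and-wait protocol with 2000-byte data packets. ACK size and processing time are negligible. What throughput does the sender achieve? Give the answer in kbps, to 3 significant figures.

t_tx = L/R = 16000/1400000000 = 1.14286e-05 s.
t_prop = 7590000/197000000 = 0.0385279 s; RTT = 0.0770558 s.
Cycle = t_tx + RTT = 0.0770673 s.
Throughput = L / cycle = 16000 / 0.0770673 = 208 kbps.

208 kbps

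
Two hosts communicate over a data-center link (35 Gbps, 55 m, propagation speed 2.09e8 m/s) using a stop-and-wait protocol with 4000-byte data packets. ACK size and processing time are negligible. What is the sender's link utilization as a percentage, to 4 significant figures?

t_tx = L/R = 32000/35000000000 = 9.14286e-07 s.
t_prop = 55/209000000 = 2.63158e-07 s; RTT = 5.26316e-07 s.
Cycle = t_tx + RTT = 1.4406e-06 s.
Utilization = t_tx / cycle = 9.14286e-07/1.4406e-06 = 63.47 %.

63.47 %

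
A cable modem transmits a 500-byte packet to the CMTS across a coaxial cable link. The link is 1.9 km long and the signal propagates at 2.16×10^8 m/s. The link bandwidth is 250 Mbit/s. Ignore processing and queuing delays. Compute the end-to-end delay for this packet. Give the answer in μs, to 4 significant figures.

L = 500 × 8 = 4000 bits.
Transmission delay = L/R = 4000 / 250000000 = 16 μs.
Propagation delay = d/s = 1900 m / 216000000 m/s = 8.7963 μs.
Total = 24.80 μs.

24.80 μs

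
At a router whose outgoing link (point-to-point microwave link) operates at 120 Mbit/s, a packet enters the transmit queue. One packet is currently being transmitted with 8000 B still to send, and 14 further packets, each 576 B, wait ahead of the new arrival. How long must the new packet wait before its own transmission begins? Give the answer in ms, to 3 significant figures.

1.07 ms

Each queued packet: L/R = 4608/120000000 = 0.0384 ms.
14 queued → 0.5376 ms.
Plus remaining 64000 bits of current packet: 0.533333 ms.
Queuing delay = 1.07 ms.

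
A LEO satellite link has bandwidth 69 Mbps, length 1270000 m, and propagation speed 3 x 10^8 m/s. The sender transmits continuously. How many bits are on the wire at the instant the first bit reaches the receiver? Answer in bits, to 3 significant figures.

Propagation delay = 1270000 / 300000000 = 0.00423333 s.
BDP = R × t_prop = 69000000 × 0.00423333 = 292100 bits.

292000 bits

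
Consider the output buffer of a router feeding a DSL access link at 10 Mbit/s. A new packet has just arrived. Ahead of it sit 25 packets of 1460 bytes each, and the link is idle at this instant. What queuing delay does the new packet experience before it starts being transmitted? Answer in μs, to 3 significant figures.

Each queued packet: L/R = 11680/10000000 = 1168 μs.
25 queued → 29200 μs.
Queuing delay = 29200 μs.

29200 μs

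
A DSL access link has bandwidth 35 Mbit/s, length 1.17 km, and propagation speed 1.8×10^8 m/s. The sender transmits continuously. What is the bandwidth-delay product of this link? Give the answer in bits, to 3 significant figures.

228 bits

Propagation delay = 1170 / 180000000 = 6.5e-06 s.
BDP = R × t_prop = 35000000 × 6.5e-06 = 227.5 bits.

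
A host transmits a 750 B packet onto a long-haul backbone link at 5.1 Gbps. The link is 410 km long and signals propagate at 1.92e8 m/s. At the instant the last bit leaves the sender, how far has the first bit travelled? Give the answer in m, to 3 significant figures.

t_tx = L/R = 6000/5100000000 = 1.17647e-06 s.
Distance = s × t_tx = 192000000 × 1.17647e-06 = 226 m.

226 m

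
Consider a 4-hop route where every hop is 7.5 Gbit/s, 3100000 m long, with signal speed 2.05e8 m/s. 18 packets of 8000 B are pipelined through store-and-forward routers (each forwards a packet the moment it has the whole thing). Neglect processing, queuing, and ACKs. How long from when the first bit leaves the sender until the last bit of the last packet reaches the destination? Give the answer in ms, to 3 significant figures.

Per-hop transmission t_tx = L/R = 64000/7500000000 = 0.00853333 ms.
Per-hop propagation t_prop = 3100000/2.05e+08 = 15.122 ms.
Pipeline fill: first packet needs 4·t_tx to clear all hops; remaining 17 packets each add one t_tx.
Total = (4+18-1)·t_tx + 4·t_prop = 21·0.00853333 + 4·15.122 = 60.7 ms.

60.7 ms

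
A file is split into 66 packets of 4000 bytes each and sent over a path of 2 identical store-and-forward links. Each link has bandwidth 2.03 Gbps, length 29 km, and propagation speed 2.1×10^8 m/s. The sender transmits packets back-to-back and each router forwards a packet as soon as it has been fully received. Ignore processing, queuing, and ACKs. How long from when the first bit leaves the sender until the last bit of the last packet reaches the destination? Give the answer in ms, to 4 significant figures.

1.332 ms

Per-hop transmission t_tx = L/R = 32000/2.03e+09 = 0.0157635 ms.
Per-hop propagation t_prop = 29000/210000000 = 0.138095 ms.
Pipeline fill: first packet needs 2·t_tx to clear all hops; remaining 65 packets each add one t_tx.
Total = (2+66-1)·t_tx + 2·t_prop = 67·0.0157635 + 2·0.138095 = 1.332 ms.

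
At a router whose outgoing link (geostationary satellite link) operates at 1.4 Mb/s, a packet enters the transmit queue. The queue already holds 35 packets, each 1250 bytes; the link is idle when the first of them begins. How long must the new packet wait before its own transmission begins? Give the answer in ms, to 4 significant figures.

250.0 ms

Each queued packet: L/R = 10000/1400000 = 7.14286 ms.
35 queued → 250 ms.
Queuing delay = 250.0 ms.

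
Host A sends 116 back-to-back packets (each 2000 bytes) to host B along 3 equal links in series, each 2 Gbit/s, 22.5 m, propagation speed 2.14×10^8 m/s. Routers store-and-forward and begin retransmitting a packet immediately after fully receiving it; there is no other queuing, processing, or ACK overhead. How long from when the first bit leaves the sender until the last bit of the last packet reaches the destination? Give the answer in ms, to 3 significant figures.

0.944 ms

Per-hop transmission t_tx = L/R = 16000/2000000000 = 0.008 ms.
Per-hop propagation t_prop = 22.5/214000000 = 0.00010514 ms.
Pipeline fill: first packet needs 3·t_tx to clear all hops; remaining 115 packets each add one t_tx.
Total = (3+116-1)·t_tx + 3·t_prop = 118·0.008 + 3·0.00010514 = 0.944 ms.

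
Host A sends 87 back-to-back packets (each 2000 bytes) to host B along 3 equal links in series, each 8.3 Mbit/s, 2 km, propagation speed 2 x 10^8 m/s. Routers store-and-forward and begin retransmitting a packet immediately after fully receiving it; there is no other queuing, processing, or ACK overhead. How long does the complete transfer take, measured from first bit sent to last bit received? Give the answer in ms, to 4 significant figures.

Per-hop transmission t_tx = L/R = 16000/8.3e+06 = 1.92771 ms.
Per-hop propagation t_prop = 2000/200000000 = 0.01 ms.
Pipeline fill: first packet needs 3·t_tx to clear all hops; remaining 86 packets each add one t_tx.
Total = (3+87-1)·t_tx + 3·t_prop = 89·1.92771 + 3·0.01 = 171.6 ms.

171.6 ms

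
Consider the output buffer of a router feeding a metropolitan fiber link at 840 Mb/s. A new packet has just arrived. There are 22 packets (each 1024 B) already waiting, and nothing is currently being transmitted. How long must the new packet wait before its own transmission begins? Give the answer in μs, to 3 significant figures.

Each queued packet: L/R = 8192/840000000 = 9.75238 μs.
22 queued → 214.552 μs.
Queuing delay = 215 μs.

215 μs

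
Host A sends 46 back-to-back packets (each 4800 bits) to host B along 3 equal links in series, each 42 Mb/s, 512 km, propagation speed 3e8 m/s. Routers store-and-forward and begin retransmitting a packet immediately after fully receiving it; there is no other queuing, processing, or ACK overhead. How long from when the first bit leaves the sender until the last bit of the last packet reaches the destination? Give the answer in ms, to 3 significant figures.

Per-hop transmission t_tx = L/R = 4800/42000000 = 0.114286 ms.
Per-hop propagation t_prop = 512000/300000000 = 1.70667 ms.
Pipeline fill: first packet needs 3·t_tx to clear all hops; remaining 45 packets each add one t_tx.
Total = (3+46-1)·t_tx + 3·t_prop = 48·0.114286 + 3·1.70667 = 10.6 ms.

10.6 ms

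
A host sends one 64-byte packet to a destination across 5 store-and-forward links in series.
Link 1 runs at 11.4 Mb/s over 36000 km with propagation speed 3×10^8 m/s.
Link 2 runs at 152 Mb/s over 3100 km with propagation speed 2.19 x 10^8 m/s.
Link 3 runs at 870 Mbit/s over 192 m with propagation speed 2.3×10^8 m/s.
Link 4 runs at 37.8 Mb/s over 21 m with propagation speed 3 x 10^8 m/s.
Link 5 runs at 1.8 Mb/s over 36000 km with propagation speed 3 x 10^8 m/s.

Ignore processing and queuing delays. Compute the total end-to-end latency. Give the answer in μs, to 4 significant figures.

L = 64 × 8 = 512 bits.
Transmission delays (L/R per hop): 44.9123, 3.36842, 0.588506, 13.545, 284.444 μs; sum = 346.859 μs.
Propagation delays (d/s per hop): 120000, 14155.3, 0.834783, 0.07, 120000 μs; sum = 254156 μs.
End-to-end = 254500 μs.

254500 μs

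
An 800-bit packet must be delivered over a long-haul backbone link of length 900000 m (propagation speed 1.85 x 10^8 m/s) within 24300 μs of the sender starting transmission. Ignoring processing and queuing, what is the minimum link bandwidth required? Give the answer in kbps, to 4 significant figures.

41.16 kbps

Propagation delay = 900000 / 185000000 = 4864.86 μs.
Transmission budget = 24300 − 4864.86 = 19435.1 μs.
R ≥ L / t_tx = 800 bits / 0.0194351 s = 41.16 kbps.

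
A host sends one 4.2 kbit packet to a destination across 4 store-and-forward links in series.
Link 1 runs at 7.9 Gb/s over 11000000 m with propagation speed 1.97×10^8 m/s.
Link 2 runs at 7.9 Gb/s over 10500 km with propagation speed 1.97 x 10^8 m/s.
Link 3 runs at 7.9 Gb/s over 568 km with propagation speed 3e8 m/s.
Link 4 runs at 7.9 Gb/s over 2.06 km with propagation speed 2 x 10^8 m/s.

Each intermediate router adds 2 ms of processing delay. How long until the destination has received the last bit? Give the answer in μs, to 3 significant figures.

117000 μs

L = 4200 bits.
Transmission delay per hop = L/R = 4200/7900000000 = 0.531646 μs; 4 hops → 2.12658 μs.
Propagation delays (d/s per hop): 55837.6, 53299.5, 1893.33, 10.3 μs; sum = 111041 μs.
Processing at 3 router(s): 3 × 2 ms = 6000 μs.
End-to-end = 117000 μs.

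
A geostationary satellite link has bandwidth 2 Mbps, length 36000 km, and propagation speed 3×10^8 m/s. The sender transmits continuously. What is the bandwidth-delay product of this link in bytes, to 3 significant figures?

Propagation delay = 36000000 / 300000000 = 0.12 s.
BDP = R × t_prop = 2000000 × 0.12 = 240000 bits.
In bytes: 240000/8 = 30000 bytes.

30000 bytes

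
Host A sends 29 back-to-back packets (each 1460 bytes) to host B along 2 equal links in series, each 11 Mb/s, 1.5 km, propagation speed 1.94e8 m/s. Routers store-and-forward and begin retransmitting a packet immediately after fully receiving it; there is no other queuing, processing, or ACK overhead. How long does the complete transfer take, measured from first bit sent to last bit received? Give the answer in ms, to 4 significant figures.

31.87 ms

Per-hop transmission t_tx = L/R = 11680/11000000 = 1.06182 ms.
Per-hop propagation t_prop = 1500/194000000 = 0.00773196 ms.
Pipeline fill: first packet needs 2·t_tx to clear all hops; remaining 28 packets each add one t_tx.
Total = (2+29-1)·t_tx + 2·t_prop = 30·1.06182 + 2·0.00773196 = 31.87 ms.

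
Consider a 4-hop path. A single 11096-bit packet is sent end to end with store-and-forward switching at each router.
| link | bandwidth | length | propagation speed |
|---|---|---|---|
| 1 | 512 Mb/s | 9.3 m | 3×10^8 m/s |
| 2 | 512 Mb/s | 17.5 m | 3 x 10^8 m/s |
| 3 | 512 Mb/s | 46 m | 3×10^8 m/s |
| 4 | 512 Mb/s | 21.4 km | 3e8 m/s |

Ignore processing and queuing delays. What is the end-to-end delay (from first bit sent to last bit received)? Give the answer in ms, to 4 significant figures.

0.1583 ms

Transmission delay per hop = L/R = 11096/512000000 = 0.0216719 ms; 4 hops → 0.0866875 ms.
Propagation delays (d/s per hop): 3.1e-05, 5.83333e-05, 0.000153333, 0.0713333 ms; sum = 0.071576 ms.
End-to-end = 0.1583 ms.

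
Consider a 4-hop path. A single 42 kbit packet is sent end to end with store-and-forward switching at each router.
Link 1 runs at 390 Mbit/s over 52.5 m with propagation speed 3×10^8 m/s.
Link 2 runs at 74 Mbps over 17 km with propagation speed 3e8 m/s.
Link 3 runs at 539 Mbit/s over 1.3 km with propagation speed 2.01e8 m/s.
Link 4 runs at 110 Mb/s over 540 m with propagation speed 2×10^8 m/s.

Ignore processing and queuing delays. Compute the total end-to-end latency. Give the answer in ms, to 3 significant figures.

1.20 ms

L = 42000 bits.
Transmission delays (L/R per hop): 0.107692, 0.567568, 0.0779221, 0.381818 ms; sum = 1.135 ms.
Propagation delays (d/s per hop): 0.000175, 0.0566667, 0.00646766, 0.0027 ms; sum = 0.0660093 ms.
End-to-end = 1.20 ms.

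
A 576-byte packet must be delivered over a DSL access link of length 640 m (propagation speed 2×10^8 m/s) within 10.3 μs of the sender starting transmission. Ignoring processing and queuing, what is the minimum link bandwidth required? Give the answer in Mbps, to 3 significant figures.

L = 4608 bits.
Propagation delay = 640 / 200000000 = 3.2 μs.
Transmission budget = 10.3 − 3.2 = 7.1 μs.
R ≥ L / t_tx = 4608 bits / 7.1e-06 s = 649 Mbps.

649 Mbps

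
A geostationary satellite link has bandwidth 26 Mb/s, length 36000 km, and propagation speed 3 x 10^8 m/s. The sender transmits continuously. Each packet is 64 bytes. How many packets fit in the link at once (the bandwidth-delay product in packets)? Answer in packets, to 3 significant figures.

Propagation delay = 36000000 / 300000000 = 0.12 s.
BDP = R × t_prop = 26000000 × 0.12 = 3120000 bits.
In packets of 512 bits: 6090 packets.

6090 packets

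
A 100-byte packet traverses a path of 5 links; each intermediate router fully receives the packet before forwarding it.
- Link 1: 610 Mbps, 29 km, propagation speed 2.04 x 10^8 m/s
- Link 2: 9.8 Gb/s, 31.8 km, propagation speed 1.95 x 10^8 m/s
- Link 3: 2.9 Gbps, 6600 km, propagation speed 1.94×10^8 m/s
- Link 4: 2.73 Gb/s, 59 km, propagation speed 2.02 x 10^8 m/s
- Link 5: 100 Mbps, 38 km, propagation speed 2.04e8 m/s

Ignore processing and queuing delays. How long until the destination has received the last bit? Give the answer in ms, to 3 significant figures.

L = 100 × 8 = 800 bits.
Transmission delays (L/R per hop): 0.00131148, 8.16327e-05, 0.000275862, 0.00029304, 0.008 ms; sum = 0.00996201 ms.
Propagation delays (d/s per hop): 0.142157, 0.163077, 34.0206, 0.292079, 0.186275 ms; sum = 34.8042 ms.
End-to-end = 34.8 ms.

34.8 ms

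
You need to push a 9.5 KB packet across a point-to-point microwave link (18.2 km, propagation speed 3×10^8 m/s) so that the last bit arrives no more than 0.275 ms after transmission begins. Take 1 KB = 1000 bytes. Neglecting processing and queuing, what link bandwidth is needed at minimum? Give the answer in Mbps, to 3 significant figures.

355 Mbps

L = 76000 bits.
Propagation delay = 18200 / 300000000 = 0.0606667 ms.
Transmission budget = 0.275 − 0.0606667 = 0.214333 ms.
R ≥ L / t_tx = 76000 bits / 0.000214333 s = 355 Mbps.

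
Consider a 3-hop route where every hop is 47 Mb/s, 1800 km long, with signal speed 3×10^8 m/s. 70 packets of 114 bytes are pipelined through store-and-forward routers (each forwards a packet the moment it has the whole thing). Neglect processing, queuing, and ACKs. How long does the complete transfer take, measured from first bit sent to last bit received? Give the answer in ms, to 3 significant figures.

19.4 ms

Per-hop transmission t_tx = L/R = 912/47000000 = 0.0194043 ms.
Per-hop propagation t_prop = 1800000/300000000 = 6 ms.
Pipeline fill: first packet needs 3·t_tx to clear all hops; remaining 69 packets each add one t_tx.
Total = (3+70-1)·t_tx + 3·t_prop = 72·0.0194043 + 3·6 = 19.4 ms.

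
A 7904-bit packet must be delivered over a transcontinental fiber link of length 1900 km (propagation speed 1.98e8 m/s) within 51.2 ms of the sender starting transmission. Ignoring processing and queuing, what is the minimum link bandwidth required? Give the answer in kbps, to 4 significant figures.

Propagation delay = 1900000 / 198000000 = 9.59596 ms.
Transmission budget = 51.2 − 9.59596 = 41.604 ms.
R ≥ L / t_tx = 7904 bits / 0.041604 s = 190.0 kbps.

190.0 kbps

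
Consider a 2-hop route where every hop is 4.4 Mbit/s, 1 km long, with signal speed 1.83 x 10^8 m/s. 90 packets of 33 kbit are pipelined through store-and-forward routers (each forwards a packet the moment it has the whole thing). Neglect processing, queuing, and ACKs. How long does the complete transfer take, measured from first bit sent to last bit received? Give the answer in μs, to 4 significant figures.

682500 μs

Per-hop transmission t_tx = L/R = 33000/4400000 = 7500 μs.
Per-hop propagation t_prop = 1000/183000000 = 5.46448 μs.
Pipeline fill: first packet needs 2·t_tx to clear all hops; remaining 89 packets each add one t_tx.
Total = (2+90-1)·t_tx + 2·t_prop = 91·7500 + 2·5.46448 = 682500 μs.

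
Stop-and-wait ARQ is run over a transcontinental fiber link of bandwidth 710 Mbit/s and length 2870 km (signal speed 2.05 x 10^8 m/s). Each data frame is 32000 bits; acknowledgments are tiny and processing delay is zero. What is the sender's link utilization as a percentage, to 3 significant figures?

t_tx = L/R = 32000/710000000 = 4.50704e-05 s.
t_prop = 2870000/2.05e+08 = 0.014 s; RTT = 0.028 s.
Cycle = t_tx + RTT = 0.0280451 s.
Utilization = t_tx / cycle = 4.50704e-05/0.0280451 = 0.161 %.

0.161 %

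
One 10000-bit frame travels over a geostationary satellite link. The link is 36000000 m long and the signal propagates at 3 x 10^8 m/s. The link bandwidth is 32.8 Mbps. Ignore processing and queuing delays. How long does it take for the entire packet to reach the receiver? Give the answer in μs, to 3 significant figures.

Transmission delay = L/R = 10000 / 3.28e+07 = 304.878 μs.
Propagation delay = d/s = 36000000 m / 300000000 m/s = 120000 μs.
Total = 120000 μs.

120000 μs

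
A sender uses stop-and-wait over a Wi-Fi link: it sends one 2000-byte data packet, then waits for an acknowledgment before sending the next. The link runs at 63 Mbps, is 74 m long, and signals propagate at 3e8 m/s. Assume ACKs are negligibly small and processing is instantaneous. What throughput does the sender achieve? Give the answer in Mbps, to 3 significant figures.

62.9 Mbps

t_tx = L/R = 16000/63000000 = 0.000253968 s.
t_prop = 74/300000000 = 2.46667e-07 s; RTT = 4.93333e-07 s.
Cycle = t_tx + RTT = 0.000254462 s.
Throughput = L / cycle = 16000 / 0.000254462 = 62.9 Mbps.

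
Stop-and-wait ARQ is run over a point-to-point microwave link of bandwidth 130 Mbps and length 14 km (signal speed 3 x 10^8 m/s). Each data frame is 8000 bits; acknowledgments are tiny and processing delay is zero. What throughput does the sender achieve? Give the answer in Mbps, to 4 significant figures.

51.66 Mbps

t_tx = L/R = 8000/130000000 = 6.15385e-05 s.
t_prop = 14000/300000000 = 4.66667e-05 s; RTT = 9.33333e-05 s.
Cycle = t_tx + RTT = 0.000154872 s.
Throughput = L / cycle = 8000 / 0.000154872 = 51.66 Mbps.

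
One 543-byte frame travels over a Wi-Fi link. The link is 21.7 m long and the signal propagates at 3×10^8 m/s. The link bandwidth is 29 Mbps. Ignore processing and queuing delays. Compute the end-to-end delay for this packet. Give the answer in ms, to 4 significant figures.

0.1499 ms

L = 543 × 8 = 4344 bits.
Transmission delay = L/R = 4344 / 29000000 = 0.149793 ms.
Propagation delay = d/s = 21.7 m / 300000000 m/s = 7.23333e-05 ms.
Total = 0.1499 ms.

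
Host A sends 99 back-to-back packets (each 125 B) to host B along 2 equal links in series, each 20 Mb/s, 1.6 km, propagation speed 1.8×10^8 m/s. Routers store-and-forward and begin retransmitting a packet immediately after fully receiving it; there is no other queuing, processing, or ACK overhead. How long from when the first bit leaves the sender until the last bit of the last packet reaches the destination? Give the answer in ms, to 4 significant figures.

Per-hop transmission t_tx = L/R = 1000/20000000 = 0.05 ms.
Per-hop propagation t_prop = 1600/180000000 = 0.00888889 ms.
Pipeline fill: first packet needs 2·t_tx to clear all hops; remaining 98 packets each add one t_tx.
Total = (2+99-1)·t_tx + 2·t_prop = 100·0.05 + 2·0.00888889 = 5.018 ms.

5.018 ms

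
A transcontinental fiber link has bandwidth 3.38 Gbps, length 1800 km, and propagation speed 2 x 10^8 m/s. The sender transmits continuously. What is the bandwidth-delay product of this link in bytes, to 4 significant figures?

3803000 bytes

Propagation delay = 1800000 / 200000000 = 0.009 s.
BDP = R × t_prop = 3380000000 × 0.009 = 30420000 bits.
In bytes: 30420000/8 = 3803000 bytes.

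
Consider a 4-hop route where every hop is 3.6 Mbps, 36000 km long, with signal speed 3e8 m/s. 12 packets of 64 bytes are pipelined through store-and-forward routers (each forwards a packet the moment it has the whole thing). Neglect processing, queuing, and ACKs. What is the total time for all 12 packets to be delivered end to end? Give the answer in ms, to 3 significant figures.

482 ms

Per-hop transmission t_tx = L/R = 512/3600000 = 0.142222 ms.
Per-hop propagation t_prop = 36000000/300000000 = 120 ms.
Pipeline fill: first packet needs 4·t_tx to clear all hops; remaining 11 packets each add one t_tx.
Total = (4+12-1)·t_tx + 4·t_prop = 15·0.142222 + 4·120 = 482 ms.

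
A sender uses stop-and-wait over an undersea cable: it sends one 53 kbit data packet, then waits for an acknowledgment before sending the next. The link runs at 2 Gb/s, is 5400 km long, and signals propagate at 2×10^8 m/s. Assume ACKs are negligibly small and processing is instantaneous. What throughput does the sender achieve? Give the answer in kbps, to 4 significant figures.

t_tx = L/R = 53000/2000000000 = 2.65e-05 s.
t_prop = 5400000/200000000 = 0.027 s; RTT = 0.054 s.
Cycle = t_tx + RTT = 0.0540265 s.
Throughput = L / cycle = 53000 / 0.0540265 = 981.0 kbps.

981.0 kbps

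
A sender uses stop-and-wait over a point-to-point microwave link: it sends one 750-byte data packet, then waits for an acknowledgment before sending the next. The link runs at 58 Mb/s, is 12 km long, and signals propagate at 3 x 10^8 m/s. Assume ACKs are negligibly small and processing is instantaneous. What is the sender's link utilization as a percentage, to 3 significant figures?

56.4 %

t_tx = L/R = 6000/58000000 = 0.000103448 s.
t_prop = 12000/300000000 = 4e-05 s; RTT = 8e-05 s.
Cycle = t_tx + RTT = 0.000183448 s.
Utilization = t_tx / cycle = 0.000103448/0.000183448 = 56.4 %.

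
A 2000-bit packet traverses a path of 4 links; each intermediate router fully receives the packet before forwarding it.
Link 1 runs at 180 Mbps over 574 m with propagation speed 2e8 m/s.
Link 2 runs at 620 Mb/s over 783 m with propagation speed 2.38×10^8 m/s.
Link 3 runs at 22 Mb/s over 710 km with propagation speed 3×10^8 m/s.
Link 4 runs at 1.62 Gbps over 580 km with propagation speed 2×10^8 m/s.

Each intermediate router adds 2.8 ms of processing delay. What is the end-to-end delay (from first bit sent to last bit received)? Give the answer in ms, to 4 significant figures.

Transmission delays (L/R per hop): 0.0111111, 0.00322581, 0.0909091, 0.00123457 ms; sum = 0.106481 ms.
Propagation delays (d/s per hop): 0.00287, 0.00328992, 2.36667, 2.9 ms; sum = 5.27283 ms.
Processing at 3 router(s): 3 × 2.8 ms = 8.4 ms.
End-to-end = 13.78 ms.

13.78 ms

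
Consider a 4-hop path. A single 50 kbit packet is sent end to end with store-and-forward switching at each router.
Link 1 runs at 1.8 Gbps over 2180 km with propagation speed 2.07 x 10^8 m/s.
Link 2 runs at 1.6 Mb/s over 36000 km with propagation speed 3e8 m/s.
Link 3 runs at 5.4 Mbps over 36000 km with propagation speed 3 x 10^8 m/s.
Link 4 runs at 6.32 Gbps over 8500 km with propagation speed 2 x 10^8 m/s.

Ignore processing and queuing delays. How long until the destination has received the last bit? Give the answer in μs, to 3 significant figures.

L = 50000 bits.
Transmission delays (L/R per hop): 27.7778, 31250, 9259.26, 7.91139 μs; sum = 40544.9 μs.
Propagation delays (d/s per hop): 10531.4, 120000, 120000, 42500 μs; sum = 293031 μs.
End-to-end = 334000 μs.

334000 μs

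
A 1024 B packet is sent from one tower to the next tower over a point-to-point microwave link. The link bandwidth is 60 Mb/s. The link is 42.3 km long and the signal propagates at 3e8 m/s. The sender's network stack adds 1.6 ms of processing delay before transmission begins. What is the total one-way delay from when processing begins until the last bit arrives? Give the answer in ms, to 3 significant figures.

1.88 ms

L = 1024 × 8 = 8192 bits.
Transmission delay = L/R = 8192 / 60000000 = 0.136533 ms.
Propagation delay = d/s = 42300 m / 300000000 m/s = 0.141 ms.
Plus processing delay 1.6 ms = 1.6 ms.
Total = 1.88 ms.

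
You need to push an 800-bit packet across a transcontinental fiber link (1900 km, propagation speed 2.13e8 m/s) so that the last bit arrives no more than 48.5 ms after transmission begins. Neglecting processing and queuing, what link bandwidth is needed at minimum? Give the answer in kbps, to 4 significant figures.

20.21 kbps

Propagation delay = 1900000 / 213000000 = 8.92019 ms.
Transmission budget = 48.5 − 8.92019 = 39.5798 ms.
R ≥ L / t_tx = 800 bits / 0.0395798 s = 20.21 kbps.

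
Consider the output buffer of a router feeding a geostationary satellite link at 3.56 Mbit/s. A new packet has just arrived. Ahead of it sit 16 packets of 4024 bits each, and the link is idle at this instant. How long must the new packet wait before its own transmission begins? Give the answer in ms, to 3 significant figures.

Each queued packet: L/R = 4024/3560000 = 1.13034 ms.
16 queued → 18.0854 ms.
Queuing delay = 18.1 ms.

18.1 ms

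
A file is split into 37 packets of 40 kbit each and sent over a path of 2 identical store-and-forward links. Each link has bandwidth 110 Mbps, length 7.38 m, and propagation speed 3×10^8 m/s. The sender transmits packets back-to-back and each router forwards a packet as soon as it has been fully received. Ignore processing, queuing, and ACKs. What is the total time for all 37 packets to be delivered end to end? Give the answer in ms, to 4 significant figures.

Per-hop transmission t_tx = L/R = 40000/110000000 = 0.363636 ms.
Per-hop propagation t_prop = 7.38/300000000 = 2.46e-05 ms.
Pipeline fill: first packet needs 2·t_tx to clear all hops; remaining 36 packets each add one t_tx.
Total = (2+37-1)·t_tx + 2·t_prop = 38·0.363636 + 2·2.46e-05 = 13.82 ms.

13.82 ms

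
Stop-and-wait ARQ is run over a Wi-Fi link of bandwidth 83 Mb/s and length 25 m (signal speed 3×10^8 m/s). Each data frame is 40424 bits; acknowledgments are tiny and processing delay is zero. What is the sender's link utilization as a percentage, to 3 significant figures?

100 %

t_tx = L/R = 40424/83000000 = 0.000487036 s.
t_prop = 25/300000000 = 8.33333e-08 s; RTT = 1.66667e-07 s.
Cycle = t_tx + RTT = 0.000487203 s.
Utilization = t_tx / cycle = 0.000487036/0.000487203 = 100 %.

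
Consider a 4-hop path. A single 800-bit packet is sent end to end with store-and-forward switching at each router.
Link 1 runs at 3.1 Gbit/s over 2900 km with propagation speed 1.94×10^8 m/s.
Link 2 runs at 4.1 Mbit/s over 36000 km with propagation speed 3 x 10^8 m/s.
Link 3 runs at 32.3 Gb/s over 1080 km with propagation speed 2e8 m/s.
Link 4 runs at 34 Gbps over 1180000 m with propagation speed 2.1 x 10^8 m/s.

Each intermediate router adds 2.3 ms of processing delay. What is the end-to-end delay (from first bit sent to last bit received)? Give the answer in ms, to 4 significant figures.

Transmission delays (L/R per hop): 0.000258065, 0.195122, 2.47678e-05, 2.35294e-05 ms; sum = 0.195428 ms.
Propagation delays (d/s per hop): 14.9485, 120, 5.4, 5.61905 ms; sum = 145.968 ms.
Processing at 3 router(s): 3 × 2.3 ms = 6.9 ms.
End-to-end = 153.1 ms.

153.1 ms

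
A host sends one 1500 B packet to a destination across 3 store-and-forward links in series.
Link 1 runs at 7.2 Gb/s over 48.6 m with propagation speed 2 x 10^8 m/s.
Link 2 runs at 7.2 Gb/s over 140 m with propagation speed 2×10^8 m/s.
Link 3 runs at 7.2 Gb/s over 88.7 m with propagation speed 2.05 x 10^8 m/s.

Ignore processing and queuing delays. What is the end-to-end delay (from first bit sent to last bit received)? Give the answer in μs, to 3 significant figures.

6.38 μs

L = 1500 × 8 = 12000 bits.
Transmission delay per hop = L/R = 12000/7200000000 = 1.66667 μs; 3 hops → 5 μs.
Propagation delays (d/s per hop): 0.243, 0.7, 0.432683 μs; sum = 1.37568 μs.
End-to-end = 6.38 μs.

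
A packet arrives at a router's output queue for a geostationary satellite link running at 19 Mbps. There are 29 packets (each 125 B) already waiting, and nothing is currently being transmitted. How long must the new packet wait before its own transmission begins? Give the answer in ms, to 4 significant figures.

Each queued packet: L/R = 1000/19000000 = 0.0526316 ms.
29 queued → 1.52632 ms.
Queuing delay = 1.526 ms.

1.526 ms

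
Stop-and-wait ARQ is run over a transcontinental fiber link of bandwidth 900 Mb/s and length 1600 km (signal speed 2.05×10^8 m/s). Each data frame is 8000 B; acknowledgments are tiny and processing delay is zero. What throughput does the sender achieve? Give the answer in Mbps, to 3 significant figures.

4.08 Mbps

t_tx = L/R = 64000/900000000 = 7.11111e-05 s.
t_prop = 1600000/2.05e+08 = 0.00780488 s; RTT = 0.0156098 s.
Cycle = t_tx + RTT = 0.0156809 s.
Throughput = L / cycle = 64000 / 0.0156809 = 4.08 Mbps.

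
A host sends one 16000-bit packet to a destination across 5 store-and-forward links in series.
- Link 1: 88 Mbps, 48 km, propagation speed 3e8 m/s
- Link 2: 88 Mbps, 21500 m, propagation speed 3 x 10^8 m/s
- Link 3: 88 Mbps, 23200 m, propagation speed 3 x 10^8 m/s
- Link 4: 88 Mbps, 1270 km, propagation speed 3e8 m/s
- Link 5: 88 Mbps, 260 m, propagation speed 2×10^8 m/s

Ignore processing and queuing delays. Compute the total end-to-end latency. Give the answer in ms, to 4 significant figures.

Transmission delay per hop = L/R = 16000/88000000 = 0.181818 ms; 5 hops → 0.909091 ms.
Propagation delays (d/s per hop): 0.16, 0.0716667, 0.0773333, 4.23333, 0.0013 ms; sum = 4.54363 ms.
End-to-end = 5.453 ms.

5.453 ms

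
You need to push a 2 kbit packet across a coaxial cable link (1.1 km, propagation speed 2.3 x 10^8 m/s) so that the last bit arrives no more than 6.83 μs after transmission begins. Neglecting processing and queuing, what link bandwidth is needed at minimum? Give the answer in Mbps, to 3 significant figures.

977 Mbps

Propagation delay = 1100 / 2.3e+08 = 4.78261 μs.
Transmission budget = 6.83 − 4.78261 = 2.04739 μs.
R ≥ L / t_tx = 2000 bits / 2.04739e-06 s = 977 Mbps.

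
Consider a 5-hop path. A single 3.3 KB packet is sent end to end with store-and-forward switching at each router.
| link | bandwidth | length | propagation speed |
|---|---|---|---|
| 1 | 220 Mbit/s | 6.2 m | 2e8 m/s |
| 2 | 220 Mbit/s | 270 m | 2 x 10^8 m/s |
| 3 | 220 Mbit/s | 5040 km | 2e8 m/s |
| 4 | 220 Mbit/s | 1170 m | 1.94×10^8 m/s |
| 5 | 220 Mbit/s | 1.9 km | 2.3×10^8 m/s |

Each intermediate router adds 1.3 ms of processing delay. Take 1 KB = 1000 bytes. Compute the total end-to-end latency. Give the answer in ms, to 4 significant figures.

L = 26400 bits.
Transmission delay per hop = L/R = 26400/220000000 = 0.12 ms; 5 hops → 0.6 ms.
Propagation delays (d/s per hop): 3.1e-05, 0.00135, 25.2, 0.00603093, 0.00826087 ms; sum = 25.2157 ms.
Processing at 4 router(s): 4 × 1.3 ms = 5.2 ms.
End-to-end = 31.02 ms.

31.02 ms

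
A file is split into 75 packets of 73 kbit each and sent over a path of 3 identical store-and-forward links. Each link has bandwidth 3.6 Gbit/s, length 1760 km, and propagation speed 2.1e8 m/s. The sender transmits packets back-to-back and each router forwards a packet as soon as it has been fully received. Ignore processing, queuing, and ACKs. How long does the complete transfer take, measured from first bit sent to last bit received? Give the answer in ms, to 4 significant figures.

26.70 ms

Per-hop transmission t_tx = L/R = 73000/3600000000 = 0.0202778 ms.
Per-hop propagation t_prop = 1760000/210000000 = 8.38095 ms.
Pipeline fill: first packet needs 3·t_tx to clear all hops; remaining 74 packets each add one t_tx.
Total = (3+75-1)·t_tx + 3·t_prop = 77·0.0202778 + 3·8.38095 = 26.70 ms.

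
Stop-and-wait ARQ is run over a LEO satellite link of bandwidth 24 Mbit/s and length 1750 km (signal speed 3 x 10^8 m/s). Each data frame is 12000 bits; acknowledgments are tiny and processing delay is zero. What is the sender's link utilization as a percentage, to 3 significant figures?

t_tx = L/R = 12000/24000000 = 0.0005 s.
t_prop = 1750000/300000000 = 0.00583333 s; RTT = 0.0116667 s.
Cycle = t_tx + RTT = 0.0121667 s.
Utilization = t_tx / cycle = 0.0005/0.0121667 = 4.11 %.

4.11 %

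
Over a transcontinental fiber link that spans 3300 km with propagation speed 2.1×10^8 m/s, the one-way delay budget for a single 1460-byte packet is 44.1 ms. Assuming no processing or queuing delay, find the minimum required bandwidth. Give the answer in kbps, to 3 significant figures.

411 kbps

L = 11680 bits.
Propagation delay = 3300000 / 210000000 = 15.7143 ms.
Transmission budget = 44.1 − 15.7143 = 28.3857 ms.
R ≥ L / t_tx = 11680 bits / 0.0283857 s = 411 kbps.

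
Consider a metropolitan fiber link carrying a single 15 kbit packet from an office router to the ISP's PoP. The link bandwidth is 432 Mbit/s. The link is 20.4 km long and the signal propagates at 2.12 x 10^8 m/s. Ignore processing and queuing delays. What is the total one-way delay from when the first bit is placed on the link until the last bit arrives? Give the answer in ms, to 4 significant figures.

L = 15000 bits.
Transmission delay = L/R = 15000 / 432000000 = 0.0347222 ms.
Propagation delay = d/s = 20400 m / 212000000 m/s = 0.0962264 ms.
Total = 0.1309 ms.

0.1309 ms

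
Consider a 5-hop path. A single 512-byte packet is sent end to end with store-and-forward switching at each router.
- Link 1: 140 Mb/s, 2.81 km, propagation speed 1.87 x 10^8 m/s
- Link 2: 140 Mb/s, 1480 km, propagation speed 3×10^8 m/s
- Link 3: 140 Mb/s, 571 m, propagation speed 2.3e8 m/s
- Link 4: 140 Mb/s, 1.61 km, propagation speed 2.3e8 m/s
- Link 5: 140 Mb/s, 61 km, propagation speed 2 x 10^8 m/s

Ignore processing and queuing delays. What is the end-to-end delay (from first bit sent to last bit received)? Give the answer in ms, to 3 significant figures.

L = 512 × 8 = 4096 bits.
Transmission delay per hop = L/R = 4096/140000000 = 0.0292571 ms; 5 hops → 0.146286 ms.
Propagation delays (d/s per hop): 0.0150267, 4.93333, 0.00248261, 0.007, 0.305 ms; sum = 5.26284 ms.
End-to-end = 5.41 ms.

5.41 ms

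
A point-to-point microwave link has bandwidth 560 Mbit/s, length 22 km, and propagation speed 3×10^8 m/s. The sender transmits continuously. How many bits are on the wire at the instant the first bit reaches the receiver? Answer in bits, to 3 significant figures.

Propagation delay = 22000 / 300000000 = 7.33333e-05 s.
BDP = R × t_prop = 560000000 × 7.33333e-05 = 41066.7 bits.

41100 bits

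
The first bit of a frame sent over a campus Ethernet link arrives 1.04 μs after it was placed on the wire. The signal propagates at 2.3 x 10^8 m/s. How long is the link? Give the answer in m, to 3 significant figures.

239 m

d = s × t_prop = 2.3e+08 × 1.04e-06 = 239 m.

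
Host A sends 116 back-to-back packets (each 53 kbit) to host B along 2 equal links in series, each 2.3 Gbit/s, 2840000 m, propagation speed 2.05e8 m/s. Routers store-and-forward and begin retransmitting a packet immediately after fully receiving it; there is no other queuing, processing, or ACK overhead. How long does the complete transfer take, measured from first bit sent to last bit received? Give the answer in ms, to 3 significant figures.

30.4 ms

Per-hop transmission t_tx = L/R = 53000/2300000000 = 0.0230435 ms.
Per-hop propagation t_prop = 2840000/2.05e+08 = 13.8537 ms.
Pipeline fill: first packet needs 2·t_tx to clear all hops; remaining 115 packets each add one t_tx.
Total = (2+116-1)·t_tx + 2·t_prop = 117·0.0230435 + 2·13.8537 = 30.4 ms.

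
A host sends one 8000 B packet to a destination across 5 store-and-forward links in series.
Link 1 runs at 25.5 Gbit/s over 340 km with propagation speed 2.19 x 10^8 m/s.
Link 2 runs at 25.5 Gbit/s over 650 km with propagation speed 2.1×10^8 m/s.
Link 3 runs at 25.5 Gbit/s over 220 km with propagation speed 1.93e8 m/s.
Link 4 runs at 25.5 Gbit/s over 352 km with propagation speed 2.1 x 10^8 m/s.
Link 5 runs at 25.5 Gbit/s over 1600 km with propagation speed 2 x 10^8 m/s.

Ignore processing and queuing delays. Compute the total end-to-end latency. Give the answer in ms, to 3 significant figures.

15.5 ms

L = 8000 × 8 = 64000 bits.
Transmission delay per hop = L/R = 64000/25500000000 = 0.0025098 ms; 5 hops → 0.012549 ms.
Propagation delays (d/s per hop): 1.55251, 3.09524, 1.1399, 1.67619, 8 ms; sum = 15.4638 ms.
End-to-end = 15.5 ms.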